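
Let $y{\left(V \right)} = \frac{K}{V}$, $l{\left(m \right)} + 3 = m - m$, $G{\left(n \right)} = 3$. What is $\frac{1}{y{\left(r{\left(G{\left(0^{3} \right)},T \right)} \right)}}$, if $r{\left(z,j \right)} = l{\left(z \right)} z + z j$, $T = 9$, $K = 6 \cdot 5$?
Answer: $\frac{3}{5} \approx 0.6$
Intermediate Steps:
$K = 30$
$l{\left(m \right)} = -3$ ($l{\left(m \right)} = -3 + \left(m - m\right) = -3 + 0 = -3$)
$r{\left(z,j \right)} = - 3 z + j z$ ($r{\left(z,j \right)} = - 3 z + z j = - 3 z + j z$)
$y{\left(V \right)} = \frac{30}{V}$
$\frac{1}{y{\left(r{\left(G{\left(0^{3} \right)},T \right)} \right)}} = \frac{1}{30 \frac{1}{3 \left(-3 + 9\right)}} = \frac{1}{30 \frac{1}{3 \cdot 6}} = \frac{1}{30 \cdot \frac{1}{18}} = \frac{1}{\frac{5}{3}} = \frac{3}{5}$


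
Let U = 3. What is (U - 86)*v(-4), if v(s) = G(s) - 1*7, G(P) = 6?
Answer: 83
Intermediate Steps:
v(s) = -1 (v(s) = 6 - 1*7 = 6 - 7 = -1)
(U - 86)*v(-4) = (3 - 86)*(-1) = -83*(-1) = 83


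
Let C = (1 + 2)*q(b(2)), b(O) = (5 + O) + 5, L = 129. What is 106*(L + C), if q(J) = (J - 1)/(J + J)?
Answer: 55279/4 ≈ 13820.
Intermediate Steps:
b(O) = 10 + O
q(J) = (-1 + J)/(2*J) (q(J) = (-1 + J)/((2*J)) = (-1 + J)*(1/(2*J)) = (-1 + J)/(2*J))
C = 11/8 (C = (1 + 2)*((-1 + (10 + 2))/(2*(10 + 2))) = 3*((1/2)*(-1 + 12)/12) = 3*((1/2)*(1/12)*11) = 3*(11/24) = 11/8 ≈ 1.3750)
106*(L + C) = 106*(129 + 11/8) = 106*(1043/8) = 55279/4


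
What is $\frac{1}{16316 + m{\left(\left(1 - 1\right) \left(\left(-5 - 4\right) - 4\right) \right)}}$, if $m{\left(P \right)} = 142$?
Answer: $\frac{1}{16458} \approx 6.0761 \cdot 10^{-5}$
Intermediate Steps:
$\frac{1}{16316 + m{\left(\left(1 - 1\right) \left(\left(-5 - 4\right) - 4\right) \right)}} = \frac{1}{16316 + 142} = \frac{1}{16458}$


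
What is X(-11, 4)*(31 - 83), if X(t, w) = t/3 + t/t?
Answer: 416/3 ≈ 138.67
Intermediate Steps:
X(t, w) = 1 + t/3 (X(t, w) = t*(1/3) + 1 = t/3 + 1 = 1 + t/3)
X(-11, 4)*(31 - 83) = (1 + (1/3)*(-11))*(31 - 83) = (1 - 11/3)*(-52) = -8/3*(-52) = 416/3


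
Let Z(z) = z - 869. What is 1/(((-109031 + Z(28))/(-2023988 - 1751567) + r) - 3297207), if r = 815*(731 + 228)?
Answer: -539365/1356838444334 ≈ -3.9752e-7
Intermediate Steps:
Z(z) = -869 + z
r = 781585 (r = 815*959 = 781585)
1/(((-109031 + Z(28))/(-2023988 - 1751567) + r) - 3297207) = 1/(((-109031 + (-869 + 28))/(-2023988 - 1751567) + 781585) - 3297207) = 1/(((-109031 - 841)/(-3775555) + 781585) - 3297207) = 1/((-109872*(-1/3775555) + 781585) - 3297207) = 1/((15696/539365 + 781585) - 3297207) = 1/(421559609221/539365 - 3297207) = 1/(-1356838444334/539365) = -539365/1356838444334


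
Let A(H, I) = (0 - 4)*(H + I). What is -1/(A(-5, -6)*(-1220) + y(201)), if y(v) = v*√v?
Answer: 53680/2873421799 + 201*√201/2873421799 ≈ 1.9673e-5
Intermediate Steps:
A(H, I) = -4*H - 4*I (A(H, I) = -4*(H + I) = -4*H - 4*I)
y(v) = v^(3/2)
-1/(A(-5, -6)*(-1220) + y(201)) = -1/((-4*(-5) - 4*(-6))*(-1220) + 201^(3/2)) = -1/((20 + 24)*(-1220) + 201*√201) = -1/(44*(-1220) + 201*√201) = -1/(-53680 + 201*√201)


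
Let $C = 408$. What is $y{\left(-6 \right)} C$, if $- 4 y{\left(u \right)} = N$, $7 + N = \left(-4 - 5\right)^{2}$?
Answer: $-7548$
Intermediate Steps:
$N = 74$ ($N = -7 + \left(-4 - 5\right)^{2} = -7 + \left(-9\right)^{2} = -7 + 81 = 74$)
$y{\left(u \right)} = - \frac{37}{2}$ ($y{\left(u \right)} = \left(- \frac{1}{4}\right) 74 = - \frac{37}{2}$)
$y{\left(-6 \right)} C = \left(- \frac{37}{2}\right) 408 = -7548$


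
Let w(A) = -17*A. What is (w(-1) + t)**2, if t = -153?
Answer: 18496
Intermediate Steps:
(w(-1) + t)**2 = (-17*(-1) - 153)**2 = (17 - 153)**2 = (-136)**2 = 18496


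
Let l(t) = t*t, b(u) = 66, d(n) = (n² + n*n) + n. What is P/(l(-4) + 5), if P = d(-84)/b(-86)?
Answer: 334/33 ≈ 10.121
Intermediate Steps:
d(n) = n + 2*n² (d(n) = (n² + n²) + n = 2*n² + n = n + 2*n²)
l(t) = t²
P = 2338/11 (P = -84*(1 + 2*(-84))/66 = -84*(1 - 168)*(1/66) = -84*(-167)*(1/66) = 14028*(1/66) = 2338/11 ≈ 212.55)
P/(l(-4) + 5) = (2338/11)/((-4)² + 5) = (2338/11)/(16 + 5) = (2338/11)/21 = (1/21)*(2338/11) = 334/33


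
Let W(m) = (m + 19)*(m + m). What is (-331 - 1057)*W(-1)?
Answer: 49968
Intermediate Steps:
W(m) = 2*m*(19 + m) (W(m) = (19 + m)*(2*m) = 2*m*(19 + m))
(-331 - 1057)*W(-1) = (-331 - 1057)*(2*(-1)*(19 - 1)) = -2776*(-1)*18 = -1388*(-36) = 49968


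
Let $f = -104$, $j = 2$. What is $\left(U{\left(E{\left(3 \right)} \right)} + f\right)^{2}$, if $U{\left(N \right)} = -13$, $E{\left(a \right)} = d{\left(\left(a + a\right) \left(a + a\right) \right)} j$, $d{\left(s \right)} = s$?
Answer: $13689$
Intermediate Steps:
$E{\left(a \right)} = 8 a^{2}$ ($E{\left(a \right)} = \left(a + a\right) \left(a + a\right) 2 = 2 a 2 a 2 = 4 a^{2} \cdot 2 = 8 a^{2}$)
$\left(U{\left(E{\left(3 \right)} \right)} + f\right)^{2} = \left(-13 - 104\right)^{2} = \left(-117\right)^{2} = 13689$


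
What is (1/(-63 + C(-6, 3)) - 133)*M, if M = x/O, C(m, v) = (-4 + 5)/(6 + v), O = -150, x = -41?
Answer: -3086767/84900 ≈ -36.358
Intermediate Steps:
C(m, v) = 1/(6 + v)
M = 41/150 (M = -41/(-150) = -41*(-1/150) = 41/150 ≈ 0.27333)
(1/(-63 + C(-6, 3)) - 133)*M = (1/(-63 + 1/(6 + 3)) - 133)*(41/150) = (1/(-63 + 1/9) - 133)*(41/150) = (1/(-63 + ⅑) - 133)*(41/150) = (1/(-566/9) - 133)*(41/150) = (-9/566 - 133)*(41/150) = -75287/566*41/150 = -3086767/84900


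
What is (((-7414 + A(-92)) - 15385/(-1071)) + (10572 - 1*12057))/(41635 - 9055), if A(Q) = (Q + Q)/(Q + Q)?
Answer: -559669/2052540 ≈ -0.27267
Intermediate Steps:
A(Q) = 1 (A(Q) = (2*Q)/((2*Q)) = (2*Q)*(1/(2*Q)) = 1)
(((-7414 + A(-92)) - 15385/(-1071)) + (10572 - 1*12057))/(41635 - 9055) = (((-7414 + 1) - 15385/(-1071)) + (10572 - 1*12057))/(41635 - 9055) = ((-7413 - 15385*(-1/1071)) + (10572 - 12057))/32580 = ((-7413 + 905/63) - 1485)*(1/32580) = (-466114/63 - 1485)*(1/32580) = -559669/63*1/32580 = -559669/2052540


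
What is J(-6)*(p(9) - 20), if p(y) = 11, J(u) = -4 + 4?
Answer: 0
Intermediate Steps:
J(u) = 0
J(-6)*(p(9) - 20) = 0*(11 - 20) = 0*(-9) = 0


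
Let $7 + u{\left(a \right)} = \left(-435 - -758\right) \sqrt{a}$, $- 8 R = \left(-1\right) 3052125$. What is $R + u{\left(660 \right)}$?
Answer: $\frac{3052069}{8} + 646 \sqrt{165} \approx 3.8981 \cdot 10^{5}$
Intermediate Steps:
$R = \frac{3052125}{8}$ ($R = - \frac{\left(-1\right) 3052125}{8} = \left(- \frac{1}{8}\right) \left(-3052125\right) = \frac{3052125}{8} \approx 3.8152 \cdot 10^{5}$)
$u{\left(a \right)} = -7 + 323 \sqrt{a}$ ($u{\left(a \right)} = -7 + \left(-435 - -758\right) \sqrt{a} = -7 + \left(-435 + 758\right) \sqrt{a} = -7 + 323 \sqrt{a}$)
$R + u{\left(660 \right)} = \frac{3052125}{8} - \left(7 - 323 \sqrt{660}\right) = \frac{3052125}{8} - \left(7 - 323 \cdot 2 \sqrt{165}\right) = \frac{3052125}{8} - \left(7 - 646 \sqrt{165}\right) = \frac{3052069}{8} + 646 \sqrt{165}$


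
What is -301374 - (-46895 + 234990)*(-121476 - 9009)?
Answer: 24543274701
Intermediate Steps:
-301374 - (-46895 + 234990)*(-121476 - 9009) = -301374 - 188095*(-130485) = -301374 - 1*(-24543576075) = -301374 + 24543576075 = 24543274701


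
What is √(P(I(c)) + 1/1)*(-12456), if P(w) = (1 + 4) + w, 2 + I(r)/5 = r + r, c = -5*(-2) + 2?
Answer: -24912*√29 ≈ -1.3416e+5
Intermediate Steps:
c = 12 (c = 10 + 2 = 12)
I(r) = -10 + 10*r (I(r) = -10 + 5*(r + r) = -10 + 5*(2*r) = -10 + 10*r)
P(w) = 5 + w
√(P(I(c)) + 1/1)*(-12456) = √((5 + (-10 + 10*12)) + 1/1)*(-12456) = √((5 + (-10 + 120)) + 1)*(-12456) = √((5 + 110) + 1)*(-12456) = √(115 + 1)*(-12456) = √116*(-12456) = (2*√29)*(-12456) = -24912*√29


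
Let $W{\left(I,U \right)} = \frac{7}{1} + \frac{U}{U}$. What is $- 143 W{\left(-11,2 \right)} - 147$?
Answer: $-1291$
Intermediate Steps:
$W{\left(I,U \right)} = 8$ ($W{\left(I,U \right)} = 7 \cdot 1 + 1 = 7 + 1 = 8$)
$- 143 W{\left(-11,2 \right)} - 147 = \left(-143\right) 8 - 147 = -1144 - 147 = -1291$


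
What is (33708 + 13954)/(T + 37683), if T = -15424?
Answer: 47662/22259 ≈ 2.1412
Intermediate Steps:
(33708 + 13954)/(T + 37683) = (33708 + 13954)/(-15424 + 37683) = 47662/22259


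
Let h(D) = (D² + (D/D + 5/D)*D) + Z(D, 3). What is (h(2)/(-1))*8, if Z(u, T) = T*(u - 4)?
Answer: -40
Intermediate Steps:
Z(u, T) = T*(-4 + u)
h(D) = -12 + D² + 3*D + D*(1 + 5/D) (h(D) = (D² + (D/D + 5/D)*D) + 3*(-4 + D) = (D² + (1 + 5/D)*D) + (-12 + 3*D) = (D² + D*(1 + 5/D)) + (-12 + 3*D) = -12 + D² + 3*D + D*(1 + 5/D))
(h(2)/(-1))*8 = ((-7 + 2² + 4*2)/(-1))*8 = ((-7 + 4 + 8)*(-1))*8 = (5*(-1))*8 = -5*8 = -40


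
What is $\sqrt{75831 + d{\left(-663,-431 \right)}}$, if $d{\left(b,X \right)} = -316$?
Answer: $\sqrt{75515} \approx 274.8$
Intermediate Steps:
$\sqrt{75831 + d{\left(-663,-431 \right)}} = \sqrt{75831 - 316} = \sqrt{75515}$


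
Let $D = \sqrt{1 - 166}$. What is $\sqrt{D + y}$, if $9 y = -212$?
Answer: $\frac{\sqrt{-212 + 9 i \sqrt{165}}}{3} \approx 1.2796 + 5.0193 i$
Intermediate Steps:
$y = - \frac{212}{9}$ ($y = \frac{1}{9} \left(-212\right) = - \frac{212}{9} \approx -23.556$)
$D = i \sqrt{165}$ ($D = \sqrt{-165} = i \sqrt{165} \approx 12.845 i$)
$\sqrt{D + y} = \sqrt{i \sqrt{165} - \frac{212}{9}} = \sqrt{- \frac{212}{9} + i \sqrt{165}}$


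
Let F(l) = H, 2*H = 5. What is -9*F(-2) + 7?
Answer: -31/2 ≈ -15.500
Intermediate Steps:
H = 5/2 (H = (1/2)*5 = 5/2 ≈ 2.5000)
F(l) = 5/2
-9*F(-2) + 7 = -9*5/2 + 7 = -45/2 + 7 = -31/2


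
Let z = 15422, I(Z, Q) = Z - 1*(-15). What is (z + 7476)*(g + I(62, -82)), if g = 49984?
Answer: 1146296778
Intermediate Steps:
I(Z, Q) = 15 + Z (I(Z, Q) = Z + 15 = 15 + Z)
(z + 7476)*(g + I(62, -82)) = (15422 + 7476)*(49984 + (15 + 62)) = 22898*(49984 + 77) = 22898*50061 = 1146296778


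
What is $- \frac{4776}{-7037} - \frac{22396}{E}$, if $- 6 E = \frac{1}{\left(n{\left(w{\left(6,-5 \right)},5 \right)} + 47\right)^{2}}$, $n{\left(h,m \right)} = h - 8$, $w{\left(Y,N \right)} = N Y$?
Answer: $\frac{76593921648}{7037} \approx 1.0884 \cdot 10^{7}$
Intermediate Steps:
$n{\left(h,m \right)} = -8 + h$
$E = - \frac{1}{486}$ ($E = - \frac{1}{6 \left(\left(-8 - 30\right) + 47\right)^{2}} = - \frac{1}{6 \left(-38 + 47\right)^{2}} = - \frac{1}{6 \cdot 9^{2}} = - \frac{1}{6 \cdot 81} = \left(- \frac{1}{6}\right) \frac{1}{81} = - \frac{1}{486} \approx -0.0020576$)
$- \frac{4776}{-7037} - \frac{22396}{E} = - \frac{4776}{-7037} - \frac{22396}{- \frac{1}{486}} = \left(-4776\right) \left(- \frac{1}{7037}\right) - -10884456 = \frac{4776}{7037} + 10884456 = \frac{76593921648}{7037}$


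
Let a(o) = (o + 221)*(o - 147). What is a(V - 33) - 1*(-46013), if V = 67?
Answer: 17198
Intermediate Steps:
a(o) = (-147 + o)*(221 + o) (a(o) = (221 + o)*(-147 + o) = (-147 + o)*(221 + o))
a(V - 33) - 1*(-46013) = (-32487 + (67 - 33)² + 74*(67 - 33)) - 1*(-46013) = (-32487 + 34² + 74*34) + 46013 = (-32487 + 1156 + 2516) + 46013 = -28815 + 46013 = 17198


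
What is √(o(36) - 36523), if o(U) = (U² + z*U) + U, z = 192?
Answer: I*√28279 ≈ 168.16*I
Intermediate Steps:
o(U) = U² + 193*U (o(U) = (U² + 192*U) + U = U² + 193*U)
√(o(36) - 36523) = √(36*(193 + 36) - 36523) = √(36*229 - 36523) = √(8244 - 36523) = √(-28279) = I*√28279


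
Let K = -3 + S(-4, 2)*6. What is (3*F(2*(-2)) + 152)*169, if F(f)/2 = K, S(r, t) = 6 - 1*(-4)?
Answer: 83486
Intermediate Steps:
S(r, t) = 10 (S(r, t) = 6 + 4 = 10)
K = 57 (K = -3 + 10*6 = -3 + 60 = 57)
F(f) = 114 (F(f) = 2*57 = 114)
(3*F(2*(-2)) + 152)*169 = (3*114 + 152)*169 = (342 + 152)*169 = 494*169 = 83486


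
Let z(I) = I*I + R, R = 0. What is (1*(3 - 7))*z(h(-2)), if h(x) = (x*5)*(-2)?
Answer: -1600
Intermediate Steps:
h(x) = -10*x (h(x) = (5*x)*(-2) = -10*x)
z(I) = I**2 (z(I) = I*I + 0 = I**2 + 0 = I**2)
(1*(3 - 7))*z(h(-2)) = (1*(3 - 7))*(-10*(-2))**2 = (1*(-4))*20**2 = -4*400 = -1600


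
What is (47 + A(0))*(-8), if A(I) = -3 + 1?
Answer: -360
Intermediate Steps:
A(I) = -2
(47 + A(0))*(-8) = (47 - 2)*(-8) = 45*(-8) = -360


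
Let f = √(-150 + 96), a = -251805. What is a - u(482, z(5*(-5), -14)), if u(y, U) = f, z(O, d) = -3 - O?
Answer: -251805 - 3*I*√6 ≈ -2.5181e+5 - 7.3485*I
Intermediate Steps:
f = 3*I*√6 (f = √(-54) = 3*I*√6 ≈ 7.3485*I)
u(y, U) = 3*I*√6
a - u(482, z(5*(-5), -14)) = -251805 - 3*I*√6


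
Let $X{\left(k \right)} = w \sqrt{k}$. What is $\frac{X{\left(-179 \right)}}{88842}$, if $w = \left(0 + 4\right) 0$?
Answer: $0$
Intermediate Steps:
$w = 0$ ($w = 4 \cdot 0 = 0$)
$X{\left(k \right)} = 0$ ($X{\left(k \right)} = 0 \sqrt{k} = 0$)
$\frac{X{\left(-179 \right)}}{88842} = \frac{0}{88842} = 0 \cdot \frac{1}{88842} = 0$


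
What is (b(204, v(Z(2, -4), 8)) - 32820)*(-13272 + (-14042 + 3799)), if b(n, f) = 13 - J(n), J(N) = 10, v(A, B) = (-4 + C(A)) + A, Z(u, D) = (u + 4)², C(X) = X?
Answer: 771691755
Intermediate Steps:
Z(u, D) = (4 + u)²
v(A, B) = -4 + 2*A (v(A, B) = (-4 + A) + A = -4 + 2*A)
b(n, f) = 3 (b(n, f) = 13 - 1*10 = 13 - 10 = 3)
(b(204, v(Z(2, -4), 8)) - 32820)*(-13272 + (-14042 + 3799)) = (3 - 32820)*(-13272 + (-14042 + 3799)) = -32817*(-13272 - 10243) = -32817*(-23515) = 771691755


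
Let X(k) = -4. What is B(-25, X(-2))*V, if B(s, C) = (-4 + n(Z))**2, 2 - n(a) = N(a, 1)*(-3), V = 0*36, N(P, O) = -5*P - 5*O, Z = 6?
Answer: 0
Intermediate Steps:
N(P, O) = -5*O - 5*P
V = 0
n(a) = -13 - 15*a (n(a) = 2 - (-5*1 - 5*a)*(-3) = 2 - (-5 - 5*a)*(-3) = 2 - (15 + 15*a) = 2 + (-15 - 15*a) = -13 - 15*a)
B(s, C) = 11449 (B(s, C) = (-4 + (-13 - 15*6))**2 = (-4 + (-13 - 90))**2 = (-4 - 103)**2 = (-107)**2 = 11449)
B(-25, X(-2))*V = 11449*0 = 0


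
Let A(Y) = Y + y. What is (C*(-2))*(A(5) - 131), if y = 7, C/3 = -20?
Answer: -14280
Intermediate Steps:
C = -60 (C = 3*(-20) = -60)
A(Y) = 7 + Y (A(Y) = Y + 7 = 7 + Y)
(C*(-2))*(A(5) - 131) = (-60*(-2))*((7 + 5) - 131) = 120*(12 - 131) = 120*(-119) = -14280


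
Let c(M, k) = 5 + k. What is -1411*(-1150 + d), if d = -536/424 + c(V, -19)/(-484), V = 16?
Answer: 20834463373/12826 ≈ 1.6244e+6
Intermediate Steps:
d = -15843/12826 (d = -536/424 + (5 - 19)/(-484) = -536*1/424 - 14*(-1/484) = -67/53 + 7/242 = -15843/12826 ≈ -1.2352)
-1411*(-1150 + d) = -1411*(-1150 - 15843/12826) = -1411*(-14765743/12826) = 20834463373/12826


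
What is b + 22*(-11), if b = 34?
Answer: -208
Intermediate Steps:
b + 22*(-11) = 34 + 22*(-11) = 34 - 242 = -208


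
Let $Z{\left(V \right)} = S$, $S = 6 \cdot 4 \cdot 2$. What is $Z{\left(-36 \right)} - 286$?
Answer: $-238$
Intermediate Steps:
$S = 48$ ($S = 24 \cdot 2 = 48$)
$Z{\left(V \right)} = 48$
$Z{\left(-36 \right)} - 286 = 48 - 286 = -238$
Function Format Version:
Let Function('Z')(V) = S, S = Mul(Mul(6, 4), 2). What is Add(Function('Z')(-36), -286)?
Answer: -238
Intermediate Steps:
S = 48 (S = Mul(24, 2) = 48)
Function('Z')(V) = 48
Add(Function('Z')(-36), -286) = Add(48, -286) = -238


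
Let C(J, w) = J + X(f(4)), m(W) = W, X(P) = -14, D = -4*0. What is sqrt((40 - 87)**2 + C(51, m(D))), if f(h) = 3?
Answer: sqrt(2246) ≈ 47.392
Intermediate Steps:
D = 0
C(J, w) = -14 + J (C(J, w) = J - 14 = -14 + J)
sqrt((40 - 87)**2 + C(51, m(D))) = sqrt((40 - 87)**2 + (-14 + 51)) = sqrt((-47)**2 + 37) = sqrt(2209 + 37) = sqrt(2246)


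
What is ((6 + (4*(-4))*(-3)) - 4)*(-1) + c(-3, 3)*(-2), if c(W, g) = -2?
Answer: -46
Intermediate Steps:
((6 + (4*(-4))*(-3)) - 4)*(-1) + c(-3, 3)*(-2) = ((6 + (4*(-4))*(-3)) - 4)*(-1) - 2*(-2) = ((6 - 16*(-3)) - 4)*(-1) + 4 = ((6 + 48) - 4)*(-1) + 4 = (54 - 4)*(-1) + 4 = 50*(-1) + 4 = -50 + 4 = -46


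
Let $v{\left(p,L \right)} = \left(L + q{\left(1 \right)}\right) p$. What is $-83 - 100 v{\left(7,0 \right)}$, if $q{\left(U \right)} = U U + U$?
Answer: $-1483$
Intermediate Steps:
$q{\left(U \right)} = U + U^{2}$ ($q{\left(U \right)} = U^{2} + U = U + U^{2}$)
$v{\left(p,L \right)} = p \left(2 + L\right)$ ($v{\left(p,L \right)} = \left(L + 1 \left(1 + 1\right)\right) p = \left(L + 1 \cdot 2\right) p = \left(L + 2\right) p = \left(2 + L\right) p = p \left(2 + L\right)$)
$-83 - 100 v{\left(7,0 \right)} = -83 - 100 \cdot 7 \left(2 + 0\right) = -83 - 100 \cdot 7 \cdot 2 = -83 - 1400 = -1483$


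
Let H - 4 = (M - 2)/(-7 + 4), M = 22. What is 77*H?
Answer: -616/3 ≈ -205.33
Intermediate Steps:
H = -8/3 (H = 4 + (22 - 2)/(-7 + 4) = 4 + 20/(-3) = 4 + 20*(-⅓) = 4 - 20/3 = -8/3 ≈ -2.6667)
77*H = 77*(-8/3) = -616/3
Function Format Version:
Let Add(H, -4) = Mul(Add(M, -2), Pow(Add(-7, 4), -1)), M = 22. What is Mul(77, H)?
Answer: Rational(-616, 3) ≈ -205.33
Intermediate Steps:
H = Rational(-8, 3) (H = Add(4, Mul(Add(22, -2), Pow(Add(-7, 4), -1))) = Add(4, Mul(20, Pow(-3, -1))) = Add(4, Mul(20, Rational(-1, 3))) = Add(4, Rational(-20, 3)) = Rational(-8, 3) ≈ -2.6667)
Mul(77, H) = Mul(77, Rational(-8, 3)) = Rational(-616, 3)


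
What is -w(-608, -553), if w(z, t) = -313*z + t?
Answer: -189751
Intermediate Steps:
w(z, t) = t - 313*z
-w(-608, -553) = -(-553 - 313*(-608)) = -(-553 + 190304) = -1*189751 = -189751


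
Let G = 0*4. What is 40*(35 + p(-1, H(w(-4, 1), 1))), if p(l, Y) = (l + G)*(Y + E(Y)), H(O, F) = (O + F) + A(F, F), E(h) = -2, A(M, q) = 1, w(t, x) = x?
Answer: 1360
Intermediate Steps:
G = 0
H(O, F) = 1 + F + O (H(O, F) = (O + F) + 1 = (F + O) + 1 = 1 + F + O)
p(l, Y) = l*(-2 + Y) (p(l, Y) = (l + 0)*(Y - 2) = l*(-2 + Y))
40*(35 + p(-1, H(w(-4, 1), 1))) = 40*(35 - (-2 + (1 + 1 + 1))) = 40*(35 - (-2 + 3)) = 40*(35 - 1*1) = 40*(35 - 1) = 40*34 = 1360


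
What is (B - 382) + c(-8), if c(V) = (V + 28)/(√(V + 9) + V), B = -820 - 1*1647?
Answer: -19963/7 ≈ -2851.9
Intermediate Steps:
B = -2467 (B = -820 - 1647 = -2467)
c(V) = (28 + V)/(V + √(9 + V)) (c(V) = (28 + V)/(√(9 + V) + V) = (28 + V)/(V + √(9 + V)))
(B - 382) + c(-8) = (-2467 - 382) + (28 - 8)/(-8 + √(9 - 8)) = -2849 + 20/(-8 + √1) = -2849 + 20/(-8 + 1) = -2849 + 20/(-7) = -2849 - ⅐*20 = -2849 - 20/7 = -19963/7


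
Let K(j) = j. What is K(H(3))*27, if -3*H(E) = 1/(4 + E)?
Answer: -9/7 ≈ -1.2857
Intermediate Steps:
H(E) = -1/(3*(4 + E))
K(H(3))*27 = -1/(12 + 3*3)*27 = -1/(12 + 9)*27 = -1/21*27 = -9/7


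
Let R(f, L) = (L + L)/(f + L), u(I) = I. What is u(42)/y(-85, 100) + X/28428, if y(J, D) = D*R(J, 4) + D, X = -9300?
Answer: 1200919/8646850 ≈ 0.13889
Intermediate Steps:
R(f, L) = 2*L/(L + f) (R(f, L) = (2*L)/(L + f) = 2*L/(L + f))
y(J, D) = D + 8*D/(4 + J) (y(J, D) = D*(2*4/(4 + J)) + D = D*(8/(4 + J)) + D = 8*D/(4 + J) + D = D + 8*D/(4 + J))
u(42)/y(-85, 100) + X/28428 = 42/((100*(12 - 85)/(4 - 85))) - 9300/28428 = 42/((100*(-73)/(-81))) - 9300*1/28428 = 42/((100*(-1/81)*(-73))) - 775/2369 = 42/(7300/81) - 775/2369 = 42*(81/7300) - 775/2369 = 1701/3650 - 775/2369 = 1200919/8646850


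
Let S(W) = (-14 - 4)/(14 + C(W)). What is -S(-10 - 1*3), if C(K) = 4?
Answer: 1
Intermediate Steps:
S(W) = -1 (S(W) = (-14 - 4)/(14 + 4) = -18/18 = -18*1/18 = -1)
-S(-10 - 1*3) = -1*(-1) = 1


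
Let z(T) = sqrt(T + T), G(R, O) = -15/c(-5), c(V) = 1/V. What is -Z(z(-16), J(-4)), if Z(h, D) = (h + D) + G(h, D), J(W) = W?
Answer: -71 - 4*I*sqrt(2) ≈ -71.0 - 5.6569*I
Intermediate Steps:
c(V) = 1/V
G(R, O) = 75 (G(R, O) = -15/(1/(-5)) = -15/(-1/5) = -15*(-5) = 75)
z(T) = sqrt(2)*sqrt(T) (z(T) = sqrt(2*T) = sqrt(2)*sqrt(T))
Z(h, D) = 75 + D + h (Z(h, D) = (h + D) + 75 = (D + h) + 75 = 75 + D + h)
-Z(z(-16), J(-4)) = -(75 - 4 + sqrt(2)*sqrt(-16)) = -(75 - 4 + sqrt(2)*(4*I)) = -(75 - 4 + 4*I*sqrt(2)) = -(71 + 4*I*sqrt(2)) = -71 - 4*I*sqrt(2)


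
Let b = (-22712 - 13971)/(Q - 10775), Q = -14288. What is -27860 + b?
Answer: -698218497/25063 ≈ -27859.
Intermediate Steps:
b = 36683/25063 (b = (-22712 - 13971)/(-14288 - 10775) = -36683/(-25063) = -36683*(-1/25063) = 36683/25063 ≈ 1.4636)
-27860 + b = -27860 + 36683/25063 = -698218497/25063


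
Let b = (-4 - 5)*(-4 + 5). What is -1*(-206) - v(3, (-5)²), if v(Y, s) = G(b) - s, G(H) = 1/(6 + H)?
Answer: 694/3 ≈ 231.33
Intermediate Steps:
b = -9 (b = -9*1 = -9)
v(Y, s) = -⅓ - s (v(Y, s) = 1/(6 - 9) - s = 1/(-3) - s = -⅓ - s)
-1*(-206) - v(3, (-5)²) = -1*(-206) - (-⅓ - 1*(-5)²) = 206 - (-⅓ - 1*25) = 206 - (-⅓ - 25) = 206 - 1*(-76/3) = 206 + 76/3 = 694/3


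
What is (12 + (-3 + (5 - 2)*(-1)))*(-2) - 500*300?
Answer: -150012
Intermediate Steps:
(12 + (-3 + (5 - 2)*(-1)))*(-2) - 500*300 = (12 + (-3 + 3*(-1)))*(-2) - 150000 = (12 + (-3 - 3))*(-2) - 150000 = (12 - 6)*(-2) - 150000 = 6*(-2) - 150000 = -12 - 150000 = -150012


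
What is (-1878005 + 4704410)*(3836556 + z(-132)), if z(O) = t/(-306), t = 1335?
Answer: 368684056830045/34 ≈ 1.0844e+13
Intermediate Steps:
z(O) = -445/102 (z(O) = 1335/(-306) = 1335*(-1/306) = -445/102)
(-1878005 + 4704410)*(3836556 + z(-132)) = (-1878005 + 4704410)*(3836556 - 445/102) = 2826405*(391328267/102) = 368684056830045/34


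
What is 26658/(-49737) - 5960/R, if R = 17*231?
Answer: -133706162/65105733 ≈ -2.0537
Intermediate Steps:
R = 3927
26658/(-49737) - 5960/R = 26658/(-49737) - 5960/3927 = 26658*(-1/49737) - 5960*1/3927 = -8886/16579 - 5960/3927 = -133706162/65105733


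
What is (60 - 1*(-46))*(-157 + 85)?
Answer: -7632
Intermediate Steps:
(60 - 1*(-46))*(-157 + 85) = (60 + 46)*(-72) = 106*(-72) = -7632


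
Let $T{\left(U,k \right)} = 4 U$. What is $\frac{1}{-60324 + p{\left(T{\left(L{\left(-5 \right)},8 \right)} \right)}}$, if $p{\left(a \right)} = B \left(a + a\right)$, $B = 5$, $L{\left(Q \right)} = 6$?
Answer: $- \frac{1}{60084} \approx -1.6643 \cdot 10^{-5}$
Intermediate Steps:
$p{\left(a \right)} = 10 a$ ($p{\left(a \right)} = 5 \left(a + a\right) = 5 \cdot 2 a = 10 a$)
$\frac{1}{-60324 + p{\left(T{\left(L{\left(-5 \right)},8 \right)} \right)}} = \frac{1}{-60324 + 10 \cdot 4 \cdot 6} = \frac{1}{-60324 + 10 \cdot 24} = \frac{1}{-60324 + 240} = \frac{1}{-60084} = - \frac{1}{60084}$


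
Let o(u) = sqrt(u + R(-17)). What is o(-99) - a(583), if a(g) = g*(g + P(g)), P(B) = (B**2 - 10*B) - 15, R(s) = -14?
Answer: -195087541 + I*sqrt(113) ≈ -1.9509e+8 + 10.63*I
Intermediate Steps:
P(B) = -15 + B**2 - 10*B
a(g) = g*(-15 + g**2 - 9*g) (a(g) = g*(g + (-15 + g**2 - 10*g)) = g*(-15 + g**2 - 9*g))
o(u) = sqrt(-14 + u) (o(u) = sqrt(u - 14) = sqrt(-14 + u))
o(-99) - a(583) = sqrt(-14 - 99) - 583*(-15 + 583**2 - 9*583) = sqrt(-113) - 583*(-15 + 339889 - 5247) = I*sqrt(113) - 583*334627 = I*sqrt(113) - 1*195087541 = I*sqrt(113) - 195087541 = -195087541 + I*sqrt(113)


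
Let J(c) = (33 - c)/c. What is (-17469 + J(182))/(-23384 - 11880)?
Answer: 3179507/6418048 ≈ 0.49540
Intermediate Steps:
J(c) = (33 - c)/c
(-17469 + J(182))/(-23384 - 11880) = (-17469 + (33 - 1*182)/182)/(-23384 - 11880) = (-17469 + (33 - 182)/182)/(-35264) = (-17469 + (1/182)*(-149))*(-1/35264) = (-17469 - 149/182)*(-1/35264) = -3179507/182*(-1/35264) = 3179507/6418048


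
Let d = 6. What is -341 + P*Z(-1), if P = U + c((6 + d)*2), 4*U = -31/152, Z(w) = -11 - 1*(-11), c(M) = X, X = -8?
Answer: -341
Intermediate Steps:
c(M) = -8
Z(w) = 0 (Z(w) = -11 + 11 = 0)
U = -31/608 (U = (-31/152)/4 = (-31*1/152)/4 = (¼)*(-31/152) = -31/608 ≈ -0.050987)
P = -4895/608 (P = -31/608 - 8 = -4895/608 ≈ -8.0510)
-341 + P*Z(-1) = -341 - 4895/608*0 = -341 + 0 = -341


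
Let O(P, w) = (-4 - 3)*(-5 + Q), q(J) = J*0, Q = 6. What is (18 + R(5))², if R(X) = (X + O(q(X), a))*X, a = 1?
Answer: 64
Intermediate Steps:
q(J) = 0
O(P, w) = -7 (O(P, w) = (-4 - 3)*(-5 + 6) = -7*1 = -7)
R(X) = X*(-7 + X) (R(X) = (X - 7)*X = (-7 + X)*X = X*(-7 + X))
(18 + R(5))² = (18 + 5*(-7 + 5))² = (18 + 5*(-2))² = (18 - 10)² = 8² = 64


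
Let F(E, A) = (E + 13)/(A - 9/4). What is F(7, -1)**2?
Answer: 6400/169 ≈ 37.870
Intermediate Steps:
F(E, A) = (13 + E)/(-9/4 + A) (F(E, A) = (13 + E)/(A - 9*1/4) = (13 + E)/(A - 9/4) = (13 + E)/(-9/4 + A))
F(7, -1)**2 = (4*(13 + 7)/(-9 + 4*(-1)))**2 = (4*20/(-9 - 4))**2 = (4*20/(-13))**2 = (4*(-1/13)*20)**2 = (-80/13)**2 = 6400/169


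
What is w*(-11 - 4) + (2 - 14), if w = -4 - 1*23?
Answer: 393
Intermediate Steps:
w = -27 (w = -4 - 23 = -27)
w*(-11 - 4) + (2 - 14) = -27*(-11 - 4) + (2 - 14) = -27*(-15) - 12 = 405 - 12 = 393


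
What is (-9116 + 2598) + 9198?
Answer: 2680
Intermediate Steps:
(-9116 + 2598) + 9198 = -6518 + 9198 = 2680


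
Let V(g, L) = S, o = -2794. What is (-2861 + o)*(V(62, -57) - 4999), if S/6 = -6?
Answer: 28472925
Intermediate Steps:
S = -36 (S = 6*(-6) = -36)
V(g, L) = -36
(-2861 + o)*(V(62, -57) - 4999) = (-2861 - 2794)*(-36 - 4999) = -5655*(-5035) = 28472925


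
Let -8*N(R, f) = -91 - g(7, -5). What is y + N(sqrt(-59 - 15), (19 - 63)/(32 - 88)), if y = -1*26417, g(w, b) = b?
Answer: -105625/4 ≈ -26406.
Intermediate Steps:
N(R, f) = 43/4 (N(R, f) = -(-91 - 1*(-5))/8 = -(-91 + 5)/8 = -1/8*(-86) = 43/4)
y = -26417
y + N(sqrt(-59 - 15), (19 - 63)/(32 - 88)) = -26417 + 43/4 = -105625/4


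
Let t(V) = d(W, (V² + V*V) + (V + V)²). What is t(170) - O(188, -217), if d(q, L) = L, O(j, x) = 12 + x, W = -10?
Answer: 173605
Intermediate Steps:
t(V) = 6*V² (t(V) = (V² + V*V) + (V + V)² = (V² + V²) + (2*V)² = 2*V² + 4*V² = 6*V²)
t(170) - O(188, -217) = 6*170² - (12 - 217) = 6*28900 - 1*(-205) = 173400 + 205 = 173605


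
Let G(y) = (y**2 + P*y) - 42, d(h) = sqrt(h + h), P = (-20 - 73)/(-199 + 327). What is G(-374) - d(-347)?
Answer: 8966767/64 - I*sqrt(694) ≈ 1.4011e+5 - 26.344*I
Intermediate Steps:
P = -93/128 ≈ -0.72656
d(h) = sqrt(2)*sqrt(h) (d(h) = sqrt(2*h) = sqrt(2)*sqrt(h))
G(y) = -42 + y**2 - 93*y/128 (G(y) = (y**2 - 93*y/128) - 42 = -42 + y**2 - 93*y/128)
G(-374) - d(-347) = (-42 + (-374)**2 - 93/128*(-374)) - sqrt(2)*sqrt(-347) = (-42 + 139876 + 17391/64) - sqrt(2)*I*sqrt(347) = 8966767/64 - I*sqrt(694)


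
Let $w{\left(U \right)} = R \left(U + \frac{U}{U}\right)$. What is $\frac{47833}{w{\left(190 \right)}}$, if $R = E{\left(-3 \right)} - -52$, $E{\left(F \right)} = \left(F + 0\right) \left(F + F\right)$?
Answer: $\frac{47833}{13370} \approx 3.5776$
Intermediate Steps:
$E{\left(F \right)} = 2 F^{2}$ ($E{\left(F \right)} = F 2 F = 2 F^{2}$)
$R = 70$ ($R = 2 \left(-3\right)^{2} - -52 = 2 \cdot 9 + 52 = 18 + 52 = 70$)
$w{\left(U \right)} = 70 + 70 U$ ($w{\left(U \right)} = 70 \left(U + \frac{U}{U}\right) = 70 \left(U + 1\right) = 70 \left(1 + U\right) = 70 + 70 U$)
$\frac{47833}{w{\left(190 \right)}} = \frac{47833}{70 + 70 \cdot 190} = \frac{47833}{70 + 13300} = \frac{47833}{13370}$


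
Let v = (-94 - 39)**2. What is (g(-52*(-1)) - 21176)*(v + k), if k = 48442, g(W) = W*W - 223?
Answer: -1236319045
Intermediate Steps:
g(W) = -223 + W**2 (g(W) = W**2 - 223 = -223 + W**2)
v = 17689 (v = (-133)**2 = 17689)
(g(-52*(-1)) - 21176)*(v + k) = ((-223 + (-52*(-1))**2) - 21176)*(17689 + 48442) = ((-223 + 52**2) - 21176)*66131 = ((-223 + 2704) - 21176)*66131 = (2481 - 21176)*66131 = -18695*66131 = -1236319045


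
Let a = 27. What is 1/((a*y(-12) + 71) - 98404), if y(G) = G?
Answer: -1/98657 ≈ -1.0136e-5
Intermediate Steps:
1/((a*y(-12) + 71) - 98404) = 1/((27*(-12) + 71) - 98404) = 1/((-324 + 71) - 98404) = 1/(-253 - 98404) = 1/(-98657) = -1/98657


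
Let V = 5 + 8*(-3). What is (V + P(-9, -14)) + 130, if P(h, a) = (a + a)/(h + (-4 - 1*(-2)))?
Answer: 1249/11 ≈ 113.55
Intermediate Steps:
V = -19 (V = 5 - 24 = -19)
P(h, a) = 2*a/(-2 + h) (P(h, a) = (2*a)/(h + (-4 + 2)) = (2*a)/(h - 2) = (2*a)/(-2 + h) = 2*a/(-2 + h))
(V + P(-9, -14)) + 130 = (-19 + 2*(-14)/(-2 - 9)) + 130 = (-19 + 2*(-14)/(-11)) + 130 = (-19 + 2*(-14)*(-1/11)) + 130 = (-19 + 28/11) + 130 = -181/11 + 130 = 1249/11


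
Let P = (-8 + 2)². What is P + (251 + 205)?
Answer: 492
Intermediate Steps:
P = 36 (P = (-6)² = 36)
P + (251 + 205) = 36 + (251 + 205) = 36 + 456 = 492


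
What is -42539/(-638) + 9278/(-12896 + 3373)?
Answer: 399179533/6075674 ≈ 65.701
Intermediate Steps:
-42539/(-638) + 9278/(-12896 + 3373) = -42539*(-1/638) + 9278/(-9523) = 42539/638 + 9278*(-1/9523) = 42539/638 - 9278/9523 = 399179533/6075674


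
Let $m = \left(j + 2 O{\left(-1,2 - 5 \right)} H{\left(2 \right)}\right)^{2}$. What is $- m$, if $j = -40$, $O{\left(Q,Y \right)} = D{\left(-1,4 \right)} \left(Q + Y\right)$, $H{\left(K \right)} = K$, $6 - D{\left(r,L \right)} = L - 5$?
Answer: $-23104$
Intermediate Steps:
$D{\left(r,L \right)} = 11 - L$ ($D{\left(r,L \right)} = 6 - \left(L - 5\right) = 6 - \left(-5 + L\right) = 11 - L$)
$O{\left(Q,Y \right)} = 7 Q + 7 Y$ ($O{\left(Q,Y \right)} = \left(11 - 4\right) \left(Q + Y\right) = 7 \left(Q + Y\right) = 7 Q + 7 Y$)
$m = 23104$ ($m = \left(-40 + 2 \left(7 \left(-1\right) + 7 \left(2 - 5\right)\right) 2\right)^{2} = \left(-40 + 2 \left(-7 + 7 \left(2 - 5\right)\right) 2\right)^{2} = \left(-40 + 2 \left(-7 + 7 \left(-3\right)\right) 2\right)^{2} = \left(-40 + 2 \left(-7 - 21\right) 2\right)^{2} = \left(-40 + 2 \left(-28\right) 2\right)^{2} = \left(-40 - 112\right)^{2} = \left(-152\right)^{2} = 23104$)
$- m = \left(-1\right) 23104 = -23104$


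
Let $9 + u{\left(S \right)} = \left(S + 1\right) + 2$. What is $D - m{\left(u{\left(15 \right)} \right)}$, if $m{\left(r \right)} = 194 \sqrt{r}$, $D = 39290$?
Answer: $38708$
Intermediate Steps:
$u{\left(S \right)} = -6 + S$ ($u{\left(S \right)} = -9 + \left(\left(S + 1\right) + 2\right) = -9 + \left(\left(1 + S\right) + 2\right) = -9 + \left(3 + S\right) = -6 + S$)
$D - m{\left(u{\left(15 \right)} \right)} = 39290 - 194 \sqrt{-6 + 15} = 39290 - 194 \sqrt{9} = 39290 - 194 \cdot 3 = 39290 - 582 = 38708$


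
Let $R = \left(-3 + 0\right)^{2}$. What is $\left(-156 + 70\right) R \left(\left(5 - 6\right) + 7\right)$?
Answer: $-4644$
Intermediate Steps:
$R = 9$ ($R = \left(-3\right)^{2} = 9$)
$\left(-156 + 70\right) R \left(\left(5 - 6\right) + 7\right) = \left(-156 + 70\right) 9 \left(\left(5 - 6\right) + 7\right) = - 86 \cdot 9 \left(\left(5 - 6\right) + 7\right) = - 86 \cdot 9 \left(-1 + 7\right) = - 86 \cdot 9 \cdot 6 = \left(-86\right) 54 = -4644$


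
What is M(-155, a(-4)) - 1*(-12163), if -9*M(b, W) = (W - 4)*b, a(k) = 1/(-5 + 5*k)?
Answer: 544204/45 ≈ 12093.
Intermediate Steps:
M(b, W) = -b*(-4 + W)/9 (M(b, W) = -(W - 4)*b/9 = -(-4 + W)*b/9 = -b*(-4 + W)/9)
M(-155, a(-4)) - 1*(-12163) = (1/9)*(-155)*(4 - 1/(5*(-1 - 4))) - 1*(-12163) = (1/9)*(-155)*(4 - 1/(5*(-5))) + 12163 = (1/9)*(-155)*(4 - (-1)/(5*5)) + 12163 = (1/9)*(-155)*(4 - 1*(-1/25)) + 12163 = (1/9)*(-155)*(4 + 1/25) + 12163 = (1/9)*(-155)*(101/25) + 12163 = -3131/45 + 12163 = 544204/45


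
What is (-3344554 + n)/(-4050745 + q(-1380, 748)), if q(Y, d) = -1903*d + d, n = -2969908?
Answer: 6314462/5473441 ≈ 1.1537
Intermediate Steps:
q(Y, d) = -1902*d
(-3344554 + n)/(-4050745 + q(-1380, 748)) = (-3344554 - 2969908)/(-4050745 - 1902*748) = -6314462/(-4050745 - 1422696) = -6314462/(-5473441) = -6314462*(-1/5473441) = 6314462/5473441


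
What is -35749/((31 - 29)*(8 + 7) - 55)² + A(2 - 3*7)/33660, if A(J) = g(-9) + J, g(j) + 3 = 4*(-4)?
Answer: -120333509/2103750 ≈ -57.200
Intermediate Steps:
g(j) = -19 (g(j) = -3 + 4*(-4) = -3 - 16 = -19)
A(J) = -19 + J
-35749/((31 - 29)*(8 + 7) - 55)² + A(2 - 3*7)/33660 = -35749/((31 - 29)*(8 + 7) - 55)² + (-19 + (2 - 3*7))/33660 = -35749/(2*15 - 55)² + (-19 + (2 - 21))*(1/33660) = -35749/(30 - 55)² + (-19 - 19)*(1/33660) = -35749/((-25)²) - 38*1/33660 = -35749/625 - 19/16830 = -120333509/2103750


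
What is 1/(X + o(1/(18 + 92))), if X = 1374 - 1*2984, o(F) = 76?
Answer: -1/1534 ≈ -0.00065189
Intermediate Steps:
X = -1610 (X = 1374 - 2984 = -1610)
1/(X + o(1/(18 + 92))) = 1/(-1610 + 76) = 1/(-1534) = -1/1534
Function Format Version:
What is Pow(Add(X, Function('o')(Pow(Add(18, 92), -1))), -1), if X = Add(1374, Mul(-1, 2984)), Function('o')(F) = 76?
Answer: Rational(-1, 1534) ≈ -0.00065189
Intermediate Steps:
X = -1610 (X = Add(1374, -2984) = -1610)
Pow(Add(X, Function('o')(Pow(Add(18, 92), -1))), -1) = Pow(Add(-1610, 76), -1) = Pow(-1534, -1) = Rational(-1, 1534)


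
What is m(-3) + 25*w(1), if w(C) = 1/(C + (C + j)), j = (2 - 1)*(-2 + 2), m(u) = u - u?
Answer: 25/2 ≈ 12.500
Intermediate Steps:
m(u) = 0
j = 0 (j = 1*0 = 0)
w(C) = 1/(2*C) (w(C) = 1/(C + (C + 0)) = 1/(C + C) = 1/(2*C))
m(-3) + 25*w(1) = 0 + 25*((1/2)/1) = 0 + 25*((1/2)*1) = 0 + 25*(1/2) = 0 + 25/2 = 25/2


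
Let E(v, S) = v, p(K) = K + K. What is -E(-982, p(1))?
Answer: 982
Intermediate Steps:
p(K) = 2*K
-E(-982, p(1)) = -1*(-982) = 982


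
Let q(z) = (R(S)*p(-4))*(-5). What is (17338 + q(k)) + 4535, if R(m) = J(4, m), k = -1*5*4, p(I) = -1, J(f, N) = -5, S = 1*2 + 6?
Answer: 21848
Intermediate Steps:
S = 8 (S = 2 + 6 = 8)
k = -20 (k = -5*4 = -20)
R(m) = -5
q(z) = -25 (q(z) = -5*(-1)*(-5) = 5*(-5) = -25)
(17338 + q(k)) + 4535 = (17338 - 25) + 4535 = 17313 + 4535 = 21848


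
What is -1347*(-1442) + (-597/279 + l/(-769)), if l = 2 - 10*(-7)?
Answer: 138912601631/71517 ≈ 1.9424e+6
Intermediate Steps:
l = 72 (l = 2 + 70 = 72)
-1347*(-1442) + (-597/279 + l/(-769)) = -1347*(-1442) + (-597/279 + 72/(-769)) = 1942374 + (-597*1/279 + 72*(-1/769)) = 1942374 + (-199/93 - 72/769) = 1942374 - 159727/71517 = 138912601631/71517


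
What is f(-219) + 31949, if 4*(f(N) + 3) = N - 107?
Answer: 63729/2 ≈ 31865.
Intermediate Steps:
f(N) = -119/4 + N/4 (f(N) = -3 + (N - 107)/4 = -3 + (-107 + N)/4 = -3 + (-107/4 + N/4) = -119/4 + N/4)
f(-219) + 31949 = (-119/4 + (¼)*(-219)) + 31949 = (-119/4 - 219/4) + 31949 = -169/2 + 31949 = 63729/2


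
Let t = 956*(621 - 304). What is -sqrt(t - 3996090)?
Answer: -I*sqrt(3693038) ≈ -1921.7*I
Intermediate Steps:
t = 303052 (t = 956*317 = 303052)
-sqrt(t - 3996090) = -sqrt(303052 - 3996090) = -sqrt(-3693038) = -I*sqrt(3693038)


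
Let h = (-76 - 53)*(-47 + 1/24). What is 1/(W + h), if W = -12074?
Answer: -8/48131 ≈ -0.00016621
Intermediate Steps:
h = 48461/8 (h = -129*(-47 + 1/24) = -129*(-1127/24) = 48461/8 ≈ 6057.6)
1/(W + h) = 1/(-12074 + 48461/8) = 1/(-48131/8) = -8/48131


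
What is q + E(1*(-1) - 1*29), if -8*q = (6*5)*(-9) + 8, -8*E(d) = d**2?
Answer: -319/4 ≈ -79.750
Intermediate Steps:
E(d) = -d**2/8
q = 131/4 (q = -((6*5)*(-9) + 8)/8 = -(30*(-9) + 8)/8 = -(-270 + 8)/8 = -1/8*(-262) = 131/4 ≈ 32.750)
q + E(1*(-1) - 1*29) = 131/4 - (1*(-1) - 1*29)**2/8 = 131/4 - (-1 - 29)**2/8 = 131/4 - 1/8*(-30)**2 = 131/4 - 1/8*900 = 131/4 - 225/2 = -319/4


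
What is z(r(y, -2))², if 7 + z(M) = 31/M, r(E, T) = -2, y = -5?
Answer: 2025/4 ≈ 506.25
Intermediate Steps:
z(M) = -7 + 31/M
z(r(y, -2))² = (-7 + 31/(-2))² = (-7 + 31*(-½))² = (-7 - 31/2)² = (-45/2)² = 2025/4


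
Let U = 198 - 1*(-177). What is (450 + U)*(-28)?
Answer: -23100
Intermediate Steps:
U = 375 (U = 198 + 177 = 375)
(450 + U)*(-28) = (450 + 375)*(-28) = 825*(-28) = -23100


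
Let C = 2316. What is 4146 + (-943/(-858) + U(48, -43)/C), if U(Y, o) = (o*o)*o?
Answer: 454033315/110396 ≈ 4112.8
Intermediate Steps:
U(Y, o) = o**3 (U(Y, o) = o**2*o = o**3)
4146 + (-943/(-858) + U(48, -43)/C) = 4146 + (-943/(-858) + (-43)**3/2316) = 4146 + (-943*(-1/858) - 79507*1/2316) = 4146 + (943/858 - 79507/2316) = 4146 - 3668501/110396 = 454033315/110396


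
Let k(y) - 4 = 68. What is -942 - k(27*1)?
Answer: -1014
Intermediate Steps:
k(y) = 72 (k(y) = 4 + 68 = 72)
-942 - k(27*1) = -942 - 1*72 = -942 - 72 = -1014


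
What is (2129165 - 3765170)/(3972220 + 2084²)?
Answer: -1636005/8315276 ≈ -0.19675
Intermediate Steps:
(2129165 - 3765170)/(3972220 + 2084²) = -1636005/(3972220 + 4343056) = -1636005/8315276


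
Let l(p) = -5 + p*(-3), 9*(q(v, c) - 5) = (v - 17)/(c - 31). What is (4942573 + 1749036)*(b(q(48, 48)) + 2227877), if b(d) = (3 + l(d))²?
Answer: 38781316860689929/2601 ≈ 1.4910e+13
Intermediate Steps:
q(v, c) = 5 + (-17 + v)/(9*(-31 + c)) (q(v, c) = 5 + ((v - 17)/(c - 31))/9 = 5 + ((-17 + v)/(-31 + c))/9 = 5 + (-17 + v)/(9*(-31 + c)))
l(p) = -5 - 3*p
b(d) = (-2 - 3*d)² (b(d) = (3 + (-5 - 3*d))² = (-2 - 3*d)²)
(4942573 + 1749036)*(b(q(48, 48)) + 2227877) = (4942573 + 1749036)*((2 + 3*((-1412 + 48 + 45*48)/(9*(-31 + 48))))² + 2227877) = 6691609*((2 + 3*((⅑)*(-1412 + 48 + 2160)/17))² + 2227877) = 6691609*((2 + 3*((⅑)*(1/17)*796))² + 2227877) = 6691609*((2 + 3*(796/153))² + 2227877) = 6691609*((2 + 796/51)² + 2227877) = 6691609*((898/51)² + 2227877) = 6691609*(806404/2601 + 2227877) = 6691609*(5795514481/2601) = 38781316860689929/2601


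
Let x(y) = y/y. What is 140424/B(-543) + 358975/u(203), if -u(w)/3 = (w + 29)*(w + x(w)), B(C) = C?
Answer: -6710961547/25699104 ≈ -261.14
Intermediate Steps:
x(y) = 1
u(w) = -3*(1 + w)*(29 + w) (u(w) = -3*(w + 29)*(w + 1) = -3*(29 + w)*(1 + w) = -3*(1 + w)*(29 + w))
140424/B(-543) + 358975/u(203) = 140424/(-543) + 358975/(-87 - 90*203 - 3*203²) = 140424*(-1/543) + 358975/(-87 - 18270 - 3*41209) = -46808/181 + 358975/(-87 - 18270 - 123627) = -46808/181 + 358975/(-141984) = -46808/181 + 358975*(-1/141984) = -46808/181 - 358975/141984 = -6710961547/25699104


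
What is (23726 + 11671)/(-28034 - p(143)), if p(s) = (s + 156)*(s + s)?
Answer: -35397/113548 ≈ -0.31174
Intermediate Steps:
p(s) = 2*s*(156 + s) (p(s) = (156 + s)*(2*s) = 2*s*(156 + s))
(23726 + 11671)/(-28034 - p(143)) = (23726 + 11671)/(-28034 - 2*143*(156 + 143)) = 35397/(-28034 - 2*143*299) = 35397/(-28034 - 1*85514) = 35397/(-28034 - 85514) = 35397/(-113548) = 35397*(-1/113548) = -35397/113548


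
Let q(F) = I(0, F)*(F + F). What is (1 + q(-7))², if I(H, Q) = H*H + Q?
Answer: 9801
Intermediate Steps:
I(H, Q) = Q + H² (I(H, Q) = H² + Q = Q + H²)
q(F) = 2*F² (q(F) = (F + 0²)*(F + F) = (F + 0)*(2*F) = F*(2*F) = 2*F²)
(1 + q(-7))² = (1 + 2*(-7)²)² = (1 + 2*49)² = (1 + 98)² = 99² = 9801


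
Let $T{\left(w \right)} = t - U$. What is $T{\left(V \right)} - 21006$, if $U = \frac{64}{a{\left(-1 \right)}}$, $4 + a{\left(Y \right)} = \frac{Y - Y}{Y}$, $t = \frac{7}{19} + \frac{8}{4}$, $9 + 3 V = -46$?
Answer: $- \frac{398765}{19} \approx -20988.0$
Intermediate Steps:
$V = - \frac{55}{3}$ ($V = -3 + \frac{1}{3} \left(-46\right) = -3 - \frac{46}{3} = - \frac{55}{3} \approx -18.333$)
$t = \frac{45}{19}$ ($t = 7 \cdot \frac{1}{19} + 8 \cdot \frac{1}{4} = \frac{7}{19} + 2 = \frac{45}{19} \approx 2.3684$)
$a{\left(Y \right)} = -4$ ($a{\left(Y \right)} = -4 + \frac{Y - Y}{Y} = -4 + \frac{0}{Y} = -4 + 0 = -4$)
$U = -16$ ($U = \frac{64}{-4} = 64 \left(- \frac{1}{4}\right) = -16$)
$T{\left(w \right)} = \frac{349}{19}$ ($T{\left(w \right)} = \frac{45}{19} - -16 = \frac{45}{19} + 16 = \frac{349}{19}$)
$T{\left(V \right)} - 21006 = \frac{349}{19} - 21006 = - \frac{398765}{19}$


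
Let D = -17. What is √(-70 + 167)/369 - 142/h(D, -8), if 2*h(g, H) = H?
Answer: 71/2 + √97/369 ≈ 35.527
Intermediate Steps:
h(g, H) = H/2
√(-70 + 167)/369 - 142/h(D, -8) = √(-70 + 167)/369 - 142/((½)*(-8)) = √97*(1/369) - 142/(-4) = √97/369 - 142*(-¼) = √97/369 + 71/2 = 71/2 + √97/369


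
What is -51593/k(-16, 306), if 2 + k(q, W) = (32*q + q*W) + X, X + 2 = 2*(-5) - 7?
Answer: 51593/5429 ≈ 9.5032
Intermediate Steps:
X = -19 (X = -2 + (2*(-5) - 7) = -2 + (-10 - 7) = -2 - 17 = -19)
k(q, W) = -21 + 32*q + W*q (k(q, W) = -2 + ((32*q + q*W) - 19) = -2 + ((32*q + W*q) - 19) = -2 + (-19 + 32*q + W*q) = -21 + 32*q + W*q)
-51593/k(-16, 306) = -51593/(-21 + 32*(-16) + 306*(-16)) = -51593/(-21 - 512 - 4896) = -51593/(-5429) = -51593*(-1/5429) = 51593/5429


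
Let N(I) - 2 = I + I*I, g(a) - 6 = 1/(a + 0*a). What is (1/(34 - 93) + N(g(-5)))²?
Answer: 3733087801/2175625 ≈ 1715.9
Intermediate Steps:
g(a) = 6 + 1/a (g(a) = 6 + 1/(a + 0*a) = 6 + 1/(a + 0) = 6 + 1/a)
N(I) = 2 + I + I² (N(I) = 2 + (I + I*I) = 2 + (I + I²) = 2 + I + I²)
(1/(34 - 93) + N(g(-5)))² = (1/(34 - 93) + (2 + (6 + 1/(-5)) + (6 + 1/(-5))²))² = (1/(-59) + (2 + (6 - ⅕) + (6 - ⅕)²))² = (-1/59 + (2 + 29/5 + (29/5)²))² = (-1/59 + (2 + 29/5 + 841/25))² = (-1/59 + 1036/25)² = (61099/1475)² = 3733087801/2175625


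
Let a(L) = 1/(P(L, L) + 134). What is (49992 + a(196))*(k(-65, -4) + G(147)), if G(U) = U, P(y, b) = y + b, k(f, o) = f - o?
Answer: 1130719099/263 ≈ 4.2993e+6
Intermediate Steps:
P(y, b) = b + y
a(L) = 1/(134 + 2*L) (a(L) = 1/((L + L) + 134) = 1/(2*L + 134) = 1/(134 + 2*L))
(49992 + a(196))*(k(-65, -4) + G(147)) = (49992 + 1/(2*(67 + 196)))*((-65 - 1*(-4)) + 147) = (49992 + (½)/263)*((-65 + 4) + 147) = (49992 + (½)*(1/263))*(-61 + 147) = (49992 + 1/526)*86 = (26295793/526)*86 = 1130719099/263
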